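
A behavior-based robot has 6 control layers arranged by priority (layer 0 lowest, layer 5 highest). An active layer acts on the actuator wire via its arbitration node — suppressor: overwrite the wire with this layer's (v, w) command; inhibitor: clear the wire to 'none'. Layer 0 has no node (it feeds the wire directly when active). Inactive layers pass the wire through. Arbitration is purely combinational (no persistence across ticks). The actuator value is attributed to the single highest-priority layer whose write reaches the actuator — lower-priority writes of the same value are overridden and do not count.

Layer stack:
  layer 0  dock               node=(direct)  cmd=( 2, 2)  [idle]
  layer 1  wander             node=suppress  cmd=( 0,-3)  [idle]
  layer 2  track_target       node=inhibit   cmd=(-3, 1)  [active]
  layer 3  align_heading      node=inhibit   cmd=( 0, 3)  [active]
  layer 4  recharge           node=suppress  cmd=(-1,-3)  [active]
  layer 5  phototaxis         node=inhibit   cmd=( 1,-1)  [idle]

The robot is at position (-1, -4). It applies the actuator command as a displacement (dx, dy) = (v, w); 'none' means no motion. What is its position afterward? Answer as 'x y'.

layer 0 (dock) idle — none
layer 1 (wander) idle — unchanged: none
layer 2 (track_target) active — inhibits: none
layer 3 (align_heading) active — inhibits: none
layer 4 (recharge) active — suppresses: (-1, -3)
layer 5 (phototaxis) idle — unchanged: (-1, -3)
→ actuator (-1, -3)
position: (-1, -4) + (-1, -3) = (-2, -7)

-2 -7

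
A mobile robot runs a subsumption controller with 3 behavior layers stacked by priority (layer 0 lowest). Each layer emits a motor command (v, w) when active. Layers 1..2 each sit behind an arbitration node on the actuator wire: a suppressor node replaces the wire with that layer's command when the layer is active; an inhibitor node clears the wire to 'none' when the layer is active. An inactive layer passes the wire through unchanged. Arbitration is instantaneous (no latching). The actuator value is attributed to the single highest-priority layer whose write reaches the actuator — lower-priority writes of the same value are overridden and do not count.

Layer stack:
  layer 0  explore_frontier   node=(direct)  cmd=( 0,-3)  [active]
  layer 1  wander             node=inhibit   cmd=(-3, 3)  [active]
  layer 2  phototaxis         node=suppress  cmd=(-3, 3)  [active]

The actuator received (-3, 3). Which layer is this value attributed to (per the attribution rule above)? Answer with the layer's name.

layer 0 (explore_frontier) active — direct: (0, -3)
layer 1 (wander) active — inhibits: none
layer 2 (phototaxis) active — suppresses: (-3, 3)
→ actuator (-3, 3)
last writer: layer 2 = phototaxis

phototaxis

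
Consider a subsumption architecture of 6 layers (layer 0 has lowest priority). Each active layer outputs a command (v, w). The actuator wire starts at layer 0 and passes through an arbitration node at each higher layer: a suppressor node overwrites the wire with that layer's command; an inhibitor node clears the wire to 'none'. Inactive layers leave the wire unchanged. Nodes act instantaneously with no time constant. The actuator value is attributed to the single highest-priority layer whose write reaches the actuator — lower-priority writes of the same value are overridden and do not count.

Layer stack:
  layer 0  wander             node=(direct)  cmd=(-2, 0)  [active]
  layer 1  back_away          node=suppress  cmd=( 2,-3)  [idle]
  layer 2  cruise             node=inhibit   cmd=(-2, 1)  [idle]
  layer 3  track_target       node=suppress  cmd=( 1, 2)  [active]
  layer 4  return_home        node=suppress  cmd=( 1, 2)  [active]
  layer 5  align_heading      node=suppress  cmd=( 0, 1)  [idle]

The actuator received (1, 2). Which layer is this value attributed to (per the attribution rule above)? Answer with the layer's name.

return_home

L0 wander: active, feeds wire = (-2, 0)
L1 back_away: idle → wire stays (-2, 0)
L2 cruise: idle → wire stays (-2, 0)
L3 track_target: active, suppressor → wire = (1, 2)
L4 return_home: active, suppressor → wire = (1, 2)
L5 align_heading: idle → wire stays (1, 2)
actuator = (1, 2)
last writer: layer 4 = return_home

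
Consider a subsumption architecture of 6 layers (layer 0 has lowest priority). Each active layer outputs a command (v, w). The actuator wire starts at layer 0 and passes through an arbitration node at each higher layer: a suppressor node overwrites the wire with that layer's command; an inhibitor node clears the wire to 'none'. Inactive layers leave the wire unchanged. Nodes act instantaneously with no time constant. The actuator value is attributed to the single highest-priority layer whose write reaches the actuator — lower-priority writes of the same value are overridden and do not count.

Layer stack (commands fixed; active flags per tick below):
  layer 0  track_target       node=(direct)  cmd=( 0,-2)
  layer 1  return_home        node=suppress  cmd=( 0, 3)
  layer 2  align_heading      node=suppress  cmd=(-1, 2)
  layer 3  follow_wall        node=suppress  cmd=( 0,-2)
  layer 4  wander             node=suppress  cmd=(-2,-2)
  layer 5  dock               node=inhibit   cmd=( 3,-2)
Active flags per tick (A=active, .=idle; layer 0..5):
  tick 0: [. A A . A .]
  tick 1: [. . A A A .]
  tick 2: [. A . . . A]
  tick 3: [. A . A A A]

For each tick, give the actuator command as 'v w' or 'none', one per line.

-2 -2
-2 -2
none
none

tick 0:
  layer 0 (track_target) idle — none
  layer 1 (return_home) active — suppresses: (0, 3)
  layer 2 (align_heading) active — suppresses: (-1, 2)
  layer 3 (follow_wall) idle — unchanged: (-1, 2)
  layer 4 (wander) active — suppresses: (-2, -2)
  layer 5 (dock) idle — unchanged: (-2, -2)
  → actuator (-2, -2)
tick 1:
  layer 0 (track_target) idle — none
  layer 1 (return_home) idle — unchanged: none
  layer 2 (align_heading) active — suppresses: (-1, 2)
  layer 3 (follow_wall) active — suppresses: (0, -2)
  layer 4 (wander) active — suppresses: (-2, -2)
  layer 5 (dock) idle — unchanged: (-2, -2)
  → actuator (-2, -2)
tick 2:
  layer 0 (track_target) idle — none
  layer 1 (return_home) active — suppresses: (0, 3)
  layer 2 (align_heading) idle — unchanged: (0, 3)
  layer 3 (follow_wall) idle — unchanged: (0, 3)
  layer 4 (wander) idle — unchanged: (0, 3)
  layer 5 (dock) active — inhibits: none
  → actuator none
tick 3:
  layer 0 (track_target) idle — none
  layer 1 (return_home) active — suppresses: (0, 3)
  layer 2 (align_heading) idle — unchanged: (0, 3)
  layer 3 (follow_wall) active — suppresses: (0, -2)
  layer 4 (wander) active — suppresses: (-2, -2)
  layer 5 (dock) active — inhibits: none
  → actuator none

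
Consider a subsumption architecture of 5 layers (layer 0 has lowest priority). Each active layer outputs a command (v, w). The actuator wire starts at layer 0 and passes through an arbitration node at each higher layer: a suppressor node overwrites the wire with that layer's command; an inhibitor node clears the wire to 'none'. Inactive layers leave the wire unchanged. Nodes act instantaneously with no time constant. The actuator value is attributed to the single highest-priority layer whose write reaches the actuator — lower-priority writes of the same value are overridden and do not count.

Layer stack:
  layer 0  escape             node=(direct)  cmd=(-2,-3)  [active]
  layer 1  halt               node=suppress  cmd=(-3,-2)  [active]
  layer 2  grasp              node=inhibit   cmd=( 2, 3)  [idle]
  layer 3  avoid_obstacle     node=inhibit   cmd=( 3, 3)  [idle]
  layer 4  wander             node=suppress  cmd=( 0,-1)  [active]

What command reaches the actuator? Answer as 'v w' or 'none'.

[0] escape on; wire := (-2, -3)
[1] halt on (suppress); wire := (-3, -2)
[2] grasp off; pass (-3, -2)
[3] avoid_obstacle off; pass (-3, -2)
[4] wander on (suppress); wire := (0, -1)
output (0, -1)

0 -1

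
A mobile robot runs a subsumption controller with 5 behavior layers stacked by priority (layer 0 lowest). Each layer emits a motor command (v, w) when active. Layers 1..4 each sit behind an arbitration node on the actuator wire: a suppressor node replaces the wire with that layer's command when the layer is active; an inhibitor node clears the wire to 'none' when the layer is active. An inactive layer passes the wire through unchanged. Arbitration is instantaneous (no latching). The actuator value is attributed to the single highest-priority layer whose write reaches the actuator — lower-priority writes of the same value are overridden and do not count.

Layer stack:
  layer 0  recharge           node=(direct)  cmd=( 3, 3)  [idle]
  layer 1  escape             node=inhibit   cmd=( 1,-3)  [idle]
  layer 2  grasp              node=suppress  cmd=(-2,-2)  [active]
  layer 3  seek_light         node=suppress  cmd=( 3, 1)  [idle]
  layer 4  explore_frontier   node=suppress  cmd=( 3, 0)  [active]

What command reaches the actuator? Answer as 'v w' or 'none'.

3 0

[0] recharge off; wire := none
[1] escape off; pass none
[2] grasp on (suppress); wire := (-2, -2)
[3] seek_light off; pass (-2, -2)
[4] explore_frontier on (suppress); wire := (3, 0)
output (3, 0)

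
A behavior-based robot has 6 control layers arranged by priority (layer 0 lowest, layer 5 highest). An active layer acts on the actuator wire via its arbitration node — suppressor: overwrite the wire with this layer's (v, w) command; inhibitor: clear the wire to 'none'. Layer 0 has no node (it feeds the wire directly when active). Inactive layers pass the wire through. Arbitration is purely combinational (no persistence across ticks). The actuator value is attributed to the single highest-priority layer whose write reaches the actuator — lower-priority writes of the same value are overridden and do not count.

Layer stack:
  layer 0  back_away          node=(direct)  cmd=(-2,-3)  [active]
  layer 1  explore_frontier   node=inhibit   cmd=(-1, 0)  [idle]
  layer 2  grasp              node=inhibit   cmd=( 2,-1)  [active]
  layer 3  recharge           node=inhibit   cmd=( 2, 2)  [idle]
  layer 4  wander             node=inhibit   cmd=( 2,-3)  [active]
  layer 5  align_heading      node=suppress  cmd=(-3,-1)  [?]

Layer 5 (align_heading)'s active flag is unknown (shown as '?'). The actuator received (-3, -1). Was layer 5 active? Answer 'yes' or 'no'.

yes

If layer 5 is active=yes:
  actuator would be (-3, -1)
If layer 5 is active=no:
  actuator would be none
Observed (-3, -1), so layer 5 was active.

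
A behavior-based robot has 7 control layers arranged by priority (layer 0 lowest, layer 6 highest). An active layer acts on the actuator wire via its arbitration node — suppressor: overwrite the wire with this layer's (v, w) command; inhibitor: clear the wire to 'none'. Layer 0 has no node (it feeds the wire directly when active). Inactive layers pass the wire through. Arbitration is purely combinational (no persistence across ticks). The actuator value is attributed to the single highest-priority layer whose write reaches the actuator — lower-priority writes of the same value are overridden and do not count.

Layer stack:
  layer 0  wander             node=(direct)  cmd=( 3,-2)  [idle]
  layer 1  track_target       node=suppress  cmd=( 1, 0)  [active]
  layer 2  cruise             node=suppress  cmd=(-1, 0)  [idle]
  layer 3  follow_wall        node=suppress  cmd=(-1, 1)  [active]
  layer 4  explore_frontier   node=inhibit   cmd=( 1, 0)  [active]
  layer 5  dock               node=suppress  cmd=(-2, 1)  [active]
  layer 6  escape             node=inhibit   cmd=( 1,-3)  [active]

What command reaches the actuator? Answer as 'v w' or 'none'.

[0] wander off; wire := none
[1] track_target on (suppress); wire := (1, 0)
[2] cruise off; pass (1, 0)
[3] follow_wall on (suppress); wire := (-1, 1)
[4] explore_frontier on (inhibit); wire := none
[5] dock on (suppress); wire := (-2, 1)
[6] escape on (inhibit); wire := none
output none

none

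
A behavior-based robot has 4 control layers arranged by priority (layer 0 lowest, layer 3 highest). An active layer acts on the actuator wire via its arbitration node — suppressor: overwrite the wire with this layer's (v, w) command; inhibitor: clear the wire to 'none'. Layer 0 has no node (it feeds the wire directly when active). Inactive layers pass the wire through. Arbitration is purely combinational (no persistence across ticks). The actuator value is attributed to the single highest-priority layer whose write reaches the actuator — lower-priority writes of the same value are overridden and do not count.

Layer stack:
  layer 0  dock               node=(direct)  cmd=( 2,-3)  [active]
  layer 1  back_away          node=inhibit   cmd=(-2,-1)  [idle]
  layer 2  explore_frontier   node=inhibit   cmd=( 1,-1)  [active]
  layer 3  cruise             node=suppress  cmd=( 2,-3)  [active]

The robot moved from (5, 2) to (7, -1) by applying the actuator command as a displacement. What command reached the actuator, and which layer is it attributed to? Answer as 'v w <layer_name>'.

displacement = (7, -1) − (5, 2) = (2, -3)
[0] dock on; wire := (2, -3)
[1] back_away off; pass (2, -3)
[2] explore_frontier on (inhibit); wire := none
[3] cruise on (suppress); wire := (2, -3)
output (2, -3) — from layer 3 (cruise)

2 -3 cruise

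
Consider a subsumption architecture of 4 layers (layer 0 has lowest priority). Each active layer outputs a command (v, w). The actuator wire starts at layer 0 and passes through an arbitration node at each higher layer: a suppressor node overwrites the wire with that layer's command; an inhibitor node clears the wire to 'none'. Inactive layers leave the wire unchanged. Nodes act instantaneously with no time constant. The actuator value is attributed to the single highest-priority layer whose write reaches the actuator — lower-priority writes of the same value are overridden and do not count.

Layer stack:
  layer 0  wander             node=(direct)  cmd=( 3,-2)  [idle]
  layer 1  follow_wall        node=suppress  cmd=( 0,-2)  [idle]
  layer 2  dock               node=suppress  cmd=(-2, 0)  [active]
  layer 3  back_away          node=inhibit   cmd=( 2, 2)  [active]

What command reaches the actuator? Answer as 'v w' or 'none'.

L0 wander: idle → wire = none
L1 follow_wall: idle → wire stays none
L2 dock: active, suppressor → wire = (-2, 0)
L3 back_away: active, inhibitor → wire = none
actuator = none

none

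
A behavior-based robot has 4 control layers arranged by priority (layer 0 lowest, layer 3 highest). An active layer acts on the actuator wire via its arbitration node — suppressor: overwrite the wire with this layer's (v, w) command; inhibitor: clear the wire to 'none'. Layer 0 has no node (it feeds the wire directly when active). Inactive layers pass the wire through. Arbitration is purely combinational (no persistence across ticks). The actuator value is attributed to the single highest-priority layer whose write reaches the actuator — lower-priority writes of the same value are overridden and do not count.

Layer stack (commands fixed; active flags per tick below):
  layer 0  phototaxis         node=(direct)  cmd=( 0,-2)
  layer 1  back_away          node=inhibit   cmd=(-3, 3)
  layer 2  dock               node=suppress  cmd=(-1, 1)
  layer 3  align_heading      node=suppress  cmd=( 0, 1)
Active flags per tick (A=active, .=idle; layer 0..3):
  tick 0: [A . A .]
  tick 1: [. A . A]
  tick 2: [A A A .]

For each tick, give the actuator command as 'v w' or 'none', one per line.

tick 0:
  L0 phototaxis: active, feeds wire = (0, -2)
  L1 back_away: idle → wire stays (0, -2)
  L2 dock: active, suppressor → wire = (-1, 1)
  L3 align_heading: idle → wire stays (-1, 1)
  actuator = (-1, 1)
tick 1:
  L0 phototaxis: idle → wire = none
  L1 back_away: active, inhibitor → wire = none
  L2 dock: idle → wire stays none
  L3 align_heading: active, suppressor → wire = (0, 1)
  actuator = (0, 1)
tick 2:
  L0 phototaxis: active, feeds wire = (0, -2)
  L1 back_away: active, inhibitor → wire = none
  L2 dock: active, suppressor → wire = (-1, 1)
  L3 align_heading: idle → wire stays (-1, 1)
  actuator = (-1, 1)

-1 1
0 1
-1 1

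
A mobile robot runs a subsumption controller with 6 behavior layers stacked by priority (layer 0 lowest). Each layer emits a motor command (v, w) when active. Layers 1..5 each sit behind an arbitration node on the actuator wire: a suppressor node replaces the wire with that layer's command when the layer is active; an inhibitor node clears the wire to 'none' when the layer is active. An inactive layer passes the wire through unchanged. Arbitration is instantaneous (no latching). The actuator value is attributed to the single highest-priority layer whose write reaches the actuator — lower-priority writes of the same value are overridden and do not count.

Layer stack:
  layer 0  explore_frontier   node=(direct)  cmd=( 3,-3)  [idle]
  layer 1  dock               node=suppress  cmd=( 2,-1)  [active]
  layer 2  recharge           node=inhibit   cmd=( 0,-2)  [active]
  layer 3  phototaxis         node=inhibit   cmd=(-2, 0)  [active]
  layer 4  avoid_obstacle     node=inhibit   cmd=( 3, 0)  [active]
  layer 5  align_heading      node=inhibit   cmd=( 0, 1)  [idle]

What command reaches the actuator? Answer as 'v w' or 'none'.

layer 0 (explore_frontier) idle — none
layer 1 (dock) active — suppresses: (2, -1)
layer 2 (recharge) active — inhibits: none
layer 3 (phototaxis) active — inhibits: none
layer 4 (avoid_obstacle) active — inhibits: none
layer 5 (align_heading) idle — unchanged: none
→ actuator none

none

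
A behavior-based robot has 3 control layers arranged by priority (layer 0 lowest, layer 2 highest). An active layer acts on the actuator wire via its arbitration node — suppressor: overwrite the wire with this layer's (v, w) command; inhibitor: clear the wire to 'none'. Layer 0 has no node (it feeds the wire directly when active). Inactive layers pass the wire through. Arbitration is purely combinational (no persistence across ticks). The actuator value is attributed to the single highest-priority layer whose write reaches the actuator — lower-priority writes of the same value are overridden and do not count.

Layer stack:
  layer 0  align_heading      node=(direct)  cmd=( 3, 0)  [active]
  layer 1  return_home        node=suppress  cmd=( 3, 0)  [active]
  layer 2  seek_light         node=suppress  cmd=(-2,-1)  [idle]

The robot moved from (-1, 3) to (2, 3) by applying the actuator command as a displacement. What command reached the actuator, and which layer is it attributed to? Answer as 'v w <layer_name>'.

3 0 return_home

displacement = (2, 3) − (-1, 3) = (3, 0)
layer 0 (align_heading) active — direct: (3, 0)
layer 1 (return_home) active — suppresses: (3, 0)
layer 2 (seek_light) idle — unchanged: (3, 0)
→ actuator (3, 0) — from layer 1 (return_home)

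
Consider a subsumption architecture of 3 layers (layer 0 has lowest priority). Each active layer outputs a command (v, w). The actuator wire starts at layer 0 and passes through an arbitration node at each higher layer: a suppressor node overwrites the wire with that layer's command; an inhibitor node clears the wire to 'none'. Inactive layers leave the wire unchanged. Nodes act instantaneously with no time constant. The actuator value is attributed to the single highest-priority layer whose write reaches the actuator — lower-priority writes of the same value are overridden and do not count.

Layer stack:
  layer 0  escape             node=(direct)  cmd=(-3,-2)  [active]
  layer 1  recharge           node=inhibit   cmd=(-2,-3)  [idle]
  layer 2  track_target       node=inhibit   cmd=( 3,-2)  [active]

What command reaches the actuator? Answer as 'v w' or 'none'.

none

L0 escape: active, feeds wire = (-3, -2)
L1 recharge: idle → wire stays (-3, -2)
L2 track_target: active, inhibitor → wire = none
actuator = none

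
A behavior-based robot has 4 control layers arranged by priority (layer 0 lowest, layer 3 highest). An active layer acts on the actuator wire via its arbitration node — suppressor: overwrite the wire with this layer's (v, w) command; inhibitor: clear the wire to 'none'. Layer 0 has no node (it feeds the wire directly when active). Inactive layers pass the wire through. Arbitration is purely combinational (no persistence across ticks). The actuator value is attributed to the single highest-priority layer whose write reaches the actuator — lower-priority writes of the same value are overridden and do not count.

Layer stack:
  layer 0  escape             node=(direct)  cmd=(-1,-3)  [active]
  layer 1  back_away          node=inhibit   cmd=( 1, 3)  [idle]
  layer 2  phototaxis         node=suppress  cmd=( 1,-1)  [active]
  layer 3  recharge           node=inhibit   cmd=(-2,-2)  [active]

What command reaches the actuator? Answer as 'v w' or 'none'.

none

L0 escape: active, feeds wire = (-1, -3)
L1 back_away: idle → wire stays (-1, -3)
L2 phototaxis: active, suppressor → wire = (1, -1)
L3 recharge: active, inhibitor → wire = none
actuator = none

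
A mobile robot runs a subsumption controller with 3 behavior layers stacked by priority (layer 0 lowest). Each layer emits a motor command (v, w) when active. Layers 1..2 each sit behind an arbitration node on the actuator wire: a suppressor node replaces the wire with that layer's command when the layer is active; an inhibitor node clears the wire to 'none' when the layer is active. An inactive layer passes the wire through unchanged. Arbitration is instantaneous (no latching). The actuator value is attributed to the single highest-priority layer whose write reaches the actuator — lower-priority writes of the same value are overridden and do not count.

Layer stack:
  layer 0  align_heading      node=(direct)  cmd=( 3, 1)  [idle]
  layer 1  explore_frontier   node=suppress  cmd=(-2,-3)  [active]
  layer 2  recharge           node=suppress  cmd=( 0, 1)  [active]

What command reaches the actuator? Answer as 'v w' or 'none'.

0 1

L0 align_heading: idle → wire = none
L1 explore_frontier: active, suppressor → wire = (-2, -3)
L2 recharge: active, suppressor → wire = (0, 1)
actuator = (0, 1)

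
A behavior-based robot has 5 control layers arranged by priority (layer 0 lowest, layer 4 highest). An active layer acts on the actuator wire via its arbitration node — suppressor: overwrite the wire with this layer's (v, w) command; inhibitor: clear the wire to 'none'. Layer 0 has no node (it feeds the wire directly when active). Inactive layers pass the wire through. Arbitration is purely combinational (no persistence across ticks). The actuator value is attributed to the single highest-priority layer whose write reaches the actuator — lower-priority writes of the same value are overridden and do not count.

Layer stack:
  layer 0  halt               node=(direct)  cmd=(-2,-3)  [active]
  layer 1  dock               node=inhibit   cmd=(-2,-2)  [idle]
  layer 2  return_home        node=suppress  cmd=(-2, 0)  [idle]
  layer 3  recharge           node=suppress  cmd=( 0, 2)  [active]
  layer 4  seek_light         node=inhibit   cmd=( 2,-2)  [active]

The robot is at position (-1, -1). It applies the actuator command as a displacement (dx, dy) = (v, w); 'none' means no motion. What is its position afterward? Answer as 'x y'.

-1 -1

[0] halt on; wire := (-2, -3)
[1] dock off; pass (-2, -3)
[2] return_home off; pass (-2, -3)
[3] recharge on (suppress); wire := (0, 2)
[4] seek_light on (inhibit); wire := none
output none
position: (-1, -1) + none = (-1, -1)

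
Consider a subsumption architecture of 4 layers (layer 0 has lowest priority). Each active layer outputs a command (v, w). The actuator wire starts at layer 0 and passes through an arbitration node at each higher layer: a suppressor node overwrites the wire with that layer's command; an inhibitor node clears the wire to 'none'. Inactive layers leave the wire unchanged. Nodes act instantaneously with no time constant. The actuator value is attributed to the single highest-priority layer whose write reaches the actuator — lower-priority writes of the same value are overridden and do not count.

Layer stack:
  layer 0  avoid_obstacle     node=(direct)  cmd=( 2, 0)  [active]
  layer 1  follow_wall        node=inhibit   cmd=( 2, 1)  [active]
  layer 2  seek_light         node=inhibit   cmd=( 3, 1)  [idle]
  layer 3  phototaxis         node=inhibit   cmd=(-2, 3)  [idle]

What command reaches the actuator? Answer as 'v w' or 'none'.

[0] avoid_obstacle on; wire := (2, 0)
[1] follow_wall on (inhibit); wire := none
[2] seek_light off; pass none
[3] phototaxis off; pass none
output none

none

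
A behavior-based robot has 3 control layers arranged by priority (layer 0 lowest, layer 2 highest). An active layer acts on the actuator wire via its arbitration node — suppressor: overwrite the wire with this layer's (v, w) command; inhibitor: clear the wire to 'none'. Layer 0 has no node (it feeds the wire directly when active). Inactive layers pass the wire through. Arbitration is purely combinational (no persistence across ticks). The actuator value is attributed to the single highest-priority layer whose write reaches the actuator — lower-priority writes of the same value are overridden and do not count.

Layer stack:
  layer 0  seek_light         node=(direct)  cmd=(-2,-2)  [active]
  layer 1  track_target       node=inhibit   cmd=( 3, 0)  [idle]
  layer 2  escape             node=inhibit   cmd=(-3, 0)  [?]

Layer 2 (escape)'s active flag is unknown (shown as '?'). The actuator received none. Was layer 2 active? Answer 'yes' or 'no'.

If layer 2 is active=yes:
  actuator would be none
If layer 2 is active=no:
  actuator would be (-2, -2)
Observed none, so layer 2 was active.

yes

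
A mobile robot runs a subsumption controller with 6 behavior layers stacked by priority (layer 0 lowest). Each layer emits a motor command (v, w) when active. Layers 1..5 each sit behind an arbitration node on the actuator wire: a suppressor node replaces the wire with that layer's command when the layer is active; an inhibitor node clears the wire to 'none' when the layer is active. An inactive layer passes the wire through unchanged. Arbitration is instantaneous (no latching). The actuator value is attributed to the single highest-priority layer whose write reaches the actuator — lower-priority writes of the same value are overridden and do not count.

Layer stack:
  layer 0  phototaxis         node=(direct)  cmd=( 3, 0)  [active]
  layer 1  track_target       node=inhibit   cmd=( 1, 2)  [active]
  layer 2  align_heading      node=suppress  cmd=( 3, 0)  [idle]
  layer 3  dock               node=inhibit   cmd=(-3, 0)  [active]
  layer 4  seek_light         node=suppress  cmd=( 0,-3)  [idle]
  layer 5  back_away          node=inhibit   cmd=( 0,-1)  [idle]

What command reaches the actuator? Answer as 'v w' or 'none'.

layer 0 (phototaxis) active — direct: (3, 0)
layer 1 (track_target) active — inhibits: none
layer 2 (align_heading) idle — unchanged: none
layer 3 (dock) active — inhibits: none
layer 4 (seek_light) idle — unchanged: none
layer 5 (back_away) idle — unchanged: none
→ actuator none

none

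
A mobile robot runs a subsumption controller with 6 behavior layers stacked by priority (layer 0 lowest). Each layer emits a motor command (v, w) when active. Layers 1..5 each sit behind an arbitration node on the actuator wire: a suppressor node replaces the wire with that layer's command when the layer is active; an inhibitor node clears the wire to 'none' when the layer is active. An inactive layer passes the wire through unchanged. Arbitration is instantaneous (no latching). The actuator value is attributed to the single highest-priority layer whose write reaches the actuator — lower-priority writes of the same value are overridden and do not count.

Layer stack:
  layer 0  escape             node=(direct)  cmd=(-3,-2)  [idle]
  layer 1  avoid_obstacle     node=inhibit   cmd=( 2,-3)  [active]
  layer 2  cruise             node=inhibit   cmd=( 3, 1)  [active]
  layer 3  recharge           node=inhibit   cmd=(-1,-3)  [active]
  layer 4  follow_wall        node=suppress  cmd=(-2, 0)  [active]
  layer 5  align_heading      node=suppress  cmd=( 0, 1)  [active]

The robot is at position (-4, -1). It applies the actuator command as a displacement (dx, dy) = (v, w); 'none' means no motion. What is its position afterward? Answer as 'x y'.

L0 escape: idle → wire = none
L1 avoid_obstacle: active, inhibitor → wire = none
L2 cruise: active, inhibitor → wire = none
L3 recharge: active, inhibitor → wire = none
L4 follow_wall: active, suppressor → wire = (-2, 0)
L5 align_heading: active, suppressor → wire = (0, 1)
actuator = (0, 1)
position: (-4, -1) + (0, 1) = (-4, 0)

-4 0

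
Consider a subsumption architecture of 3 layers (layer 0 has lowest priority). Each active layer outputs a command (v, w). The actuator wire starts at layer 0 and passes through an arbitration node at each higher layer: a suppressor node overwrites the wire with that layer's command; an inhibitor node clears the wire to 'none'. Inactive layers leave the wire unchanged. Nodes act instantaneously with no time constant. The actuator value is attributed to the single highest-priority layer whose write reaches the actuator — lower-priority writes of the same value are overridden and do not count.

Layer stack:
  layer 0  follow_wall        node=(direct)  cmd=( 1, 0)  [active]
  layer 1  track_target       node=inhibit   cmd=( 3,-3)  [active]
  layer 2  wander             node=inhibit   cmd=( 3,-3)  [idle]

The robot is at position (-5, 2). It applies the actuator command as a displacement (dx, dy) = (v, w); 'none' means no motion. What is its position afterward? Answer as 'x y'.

L0 follow_wall: active, feeds wire = (1, 0)
L1 track_target: active, inhibitor → wire = none
L2 wander: idle → wire stays none
actuator = none
position: (-5, 2) + none = (-5, 2)

-5 2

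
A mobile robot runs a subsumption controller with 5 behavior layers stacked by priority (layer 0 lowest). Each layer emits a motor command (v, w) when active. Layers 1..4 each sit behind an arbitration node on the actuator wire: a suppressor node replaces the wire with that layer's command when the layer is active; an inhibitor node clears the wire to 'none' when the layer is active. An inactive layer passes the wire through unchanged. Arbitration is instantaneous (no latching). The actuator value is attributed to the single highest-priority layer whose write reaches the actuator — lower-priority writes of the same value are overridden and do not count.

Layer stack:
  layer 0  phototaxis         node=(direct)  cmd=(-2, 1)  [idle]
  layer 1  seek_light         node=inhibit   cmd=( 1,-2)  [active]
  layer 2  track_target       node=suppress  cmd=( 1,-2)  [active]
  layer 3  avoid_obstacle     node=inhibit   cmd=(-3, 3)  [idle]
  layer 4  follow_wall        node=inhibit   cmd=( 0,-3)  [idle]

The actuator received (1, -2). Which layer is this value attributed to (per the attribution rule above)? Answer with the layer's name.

track_target

[0] phototaxis off; wire := none
[1] seek_light on (inhibit); wire := none
[2] track_target on (suppress); wire := (1, -2)
[3] avoid_obstacle off; pass (1, -2)
[4] follow_wall off; pass (1, -2)
output (1, -2)
last writer: layer 2 = track_target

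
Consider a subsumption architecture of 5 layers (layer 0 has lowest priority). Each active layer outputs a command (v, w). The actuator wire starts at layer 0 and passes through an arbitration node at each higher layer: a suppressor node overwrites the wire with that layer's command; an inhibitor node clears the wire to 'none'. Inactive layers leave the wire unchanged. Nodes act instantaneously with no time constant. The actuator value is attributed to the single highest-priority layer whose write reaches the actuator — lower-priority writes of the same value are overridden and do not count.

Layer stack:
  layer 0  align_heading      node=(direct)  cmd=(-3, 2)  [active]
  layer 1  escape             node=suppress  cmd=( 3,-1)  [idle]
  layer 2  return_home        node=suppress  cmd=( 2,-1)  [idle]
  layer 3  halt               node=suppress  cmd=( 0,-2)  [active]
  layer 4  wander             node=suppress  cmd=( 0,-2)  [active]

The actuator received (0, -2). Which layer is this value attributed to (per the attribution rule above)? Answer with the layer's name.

wander

L0 align_heading: active, feeds wire = (-3, 2)
L1 escape: idle → wire stays (-3, 2)
L2 return_home: idle → wire stays (-3, 2)
L3 halt: active, suppressor → wire = (0, -2)
L4 wander: active, suppressor → wire = (0, -2)
actuator = (0, -2)
last writer: layer 4 = wander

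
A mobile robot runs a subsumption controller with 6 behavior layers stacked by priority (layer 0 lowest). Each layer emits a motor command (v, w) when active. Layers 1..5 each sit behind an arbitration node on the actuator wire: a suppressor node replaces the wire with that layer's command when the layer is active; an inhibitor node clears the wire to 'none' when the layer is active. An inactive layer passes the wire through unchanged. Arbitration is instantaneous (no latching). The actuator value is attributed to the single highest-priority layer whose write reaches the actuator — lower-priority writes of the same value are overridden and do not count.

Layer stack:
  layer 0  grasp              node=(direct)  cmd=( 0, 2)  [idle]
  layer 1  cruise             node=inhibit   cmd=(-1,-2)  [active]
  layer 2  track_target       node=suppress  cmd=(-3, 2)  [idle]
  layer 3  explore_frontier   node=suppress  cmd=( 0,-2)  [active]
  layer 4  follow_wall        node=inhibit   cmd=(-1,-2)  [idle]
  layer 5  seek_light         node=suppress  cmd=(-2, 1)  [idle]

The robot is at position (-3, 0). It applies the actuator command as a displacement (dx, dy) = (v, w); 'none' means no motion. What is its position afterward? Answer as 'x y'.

-3 -2

L0 grasp: idle → wire = none
L1 cruise: active, inhibitor → wire = none
L2 track_target: idle → wire stays none
L3 explore_frontier: active, suppressor → wire = (0, -2)
L4 follow_wall: idle → wire stays (0, -2)
L5 seek_light: idle → wire stays (0, -2)
actuator = (0, -2)
position: (-3, 0) + (0, -2) = (-3, -2)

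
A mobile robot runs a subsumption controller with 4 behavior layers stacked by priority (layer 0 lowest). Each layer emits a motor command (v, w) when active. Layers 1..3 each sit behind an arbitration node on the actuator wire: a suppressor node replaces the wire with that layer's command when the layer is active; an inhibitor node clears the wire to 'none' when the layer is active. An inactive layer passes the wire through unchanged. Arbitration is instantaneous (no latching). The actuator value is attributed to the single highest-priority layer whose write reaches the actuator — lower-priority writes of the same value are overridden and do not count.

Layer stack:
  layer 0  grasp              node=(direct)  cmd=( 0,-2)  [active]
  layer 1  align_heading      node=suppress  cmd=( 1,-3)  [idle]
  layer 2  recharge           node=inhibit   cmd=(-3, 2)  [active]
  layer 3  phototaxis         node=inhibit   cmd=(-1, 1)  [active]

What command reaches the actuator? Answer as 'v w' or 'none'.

layer 0 (grasp) active — direct: (0, -2)
layer 1 (align_heading) idle — unchanged: (0, -2)
layer 2 (recharge) active — inhibits: none
layer 3 (phototaxis) active — inhibits: none
→ actuator none

none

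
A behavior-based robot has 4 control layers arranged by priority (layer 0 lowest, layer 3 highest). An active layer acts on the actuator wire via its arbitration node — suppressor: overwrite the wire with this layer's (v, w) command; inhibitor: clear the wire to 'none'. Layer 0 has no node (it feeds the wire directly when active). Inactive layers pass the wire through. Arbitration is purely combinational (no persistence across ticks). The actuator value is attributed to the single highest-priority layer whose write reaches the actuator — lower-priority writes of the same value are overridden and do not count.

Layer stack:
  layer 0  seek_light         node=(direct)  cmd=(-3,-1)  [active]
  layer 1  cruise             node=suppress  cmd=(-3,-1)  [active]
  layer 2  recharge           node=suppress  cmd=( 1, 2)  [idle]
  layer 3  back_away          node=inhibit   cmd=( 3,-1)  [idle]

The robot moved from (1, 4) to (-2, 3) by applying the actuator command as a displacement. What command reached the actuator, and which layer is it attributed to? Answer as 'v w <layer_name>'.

-3 -1 cruise

displacement = (-2, 3) − (1, 4) = (-3, -1)
[0] seek_light on; wire := (-3, -1)
[1] cruise on (suppress); wire := (-3, -1)
[2] recharge off; pass (-3, -1)
[3] back_away off; pass (-3, -1)
output (-3, -1) — from layer 1 (cruise)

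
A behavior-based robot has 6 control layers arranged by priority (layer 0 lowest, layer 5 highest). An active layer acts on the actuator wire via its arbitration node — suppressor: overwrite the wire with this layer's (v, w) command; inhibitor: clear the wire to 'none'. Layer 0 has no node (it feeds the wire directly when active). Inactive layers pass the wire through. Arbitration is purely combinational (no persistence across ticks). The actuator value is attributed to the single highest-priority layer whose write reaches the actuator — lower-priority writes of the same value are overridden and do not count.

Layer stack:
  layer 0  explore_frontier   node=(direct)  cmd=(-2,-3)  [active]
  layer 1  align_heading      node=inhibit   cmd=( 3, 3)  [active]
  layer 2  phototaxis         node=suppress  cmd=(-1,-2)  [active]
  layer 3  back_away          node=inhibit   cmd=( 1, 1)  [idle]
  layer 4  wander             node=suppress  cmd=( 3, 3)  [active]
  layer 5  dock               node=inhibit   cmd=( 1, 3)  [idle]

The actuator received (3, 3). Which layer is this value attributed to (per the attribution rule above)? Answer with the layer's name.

layer 0 (explore_frontier) active — direct: (-2, -3)
layer 1 (align_heading) active — inhibits: none
layer 2 (phototaxis) active — suppresses: (-1, -2)
layer 3 (back_away) idle — unchanged: (-1, -2)
layer 4 (wander) active — suppresses: (3, 3)
layer 5 (dock) idle — unchanged: (3, 3)
→ actuator (3, 3)
last writer: layer 4 = wander

wander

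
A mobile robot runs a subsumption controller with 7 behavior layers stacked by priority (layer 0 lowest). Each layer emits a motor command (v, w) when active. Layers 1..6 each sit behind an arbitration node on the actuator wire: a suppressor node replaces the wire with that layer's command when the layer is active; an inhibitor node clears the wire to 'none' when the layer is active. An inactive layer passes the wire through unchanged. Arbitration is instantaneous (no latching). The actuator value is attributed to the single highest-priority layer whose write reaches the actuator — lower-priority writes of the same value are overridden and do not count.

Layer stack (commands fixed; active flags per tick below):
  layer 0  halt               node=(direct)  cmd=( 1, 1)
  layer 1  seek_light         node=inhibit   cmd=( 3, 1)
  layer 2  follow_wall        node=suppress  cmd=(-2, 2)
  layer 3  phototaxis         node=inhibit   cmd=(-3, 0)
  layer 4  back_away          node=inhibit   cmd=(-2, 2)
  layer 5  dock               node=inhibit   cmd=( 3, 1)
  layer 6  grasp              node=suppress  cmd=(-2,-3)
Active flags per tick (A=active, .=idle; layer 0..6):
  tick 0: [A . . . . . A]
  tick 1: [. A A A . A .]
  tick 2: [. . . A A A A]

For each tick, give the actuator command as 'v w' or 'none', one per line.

tick 0:
  L0 halt: active, feeds wire = (1, 1)
  L1 seek_light: idle → wire stays (1, 1)
  L2 follow_wall: idle → wire stays (1, 1)
  L3 phototaxis: idle → wire stays (1, 1)
  L4 back_away: idle → wire stays (1, 1)
  L5 dock: idle → wire stays (1, 1)
  L6 grasp: active, suppressor → wire = (-2, -3)
  actuator = (-2, -3)
tick 1:
  L0 halt: idle → wire = none
  L1 seek_light: active, inhibitor → wire = none
  L2 follow_wall: active, suppressor → wire = (-2, 2)
  L3 phototaxis: active, inhibitor → wire = none
  L4 back_away: idle → wire stays none
  L5 dock: active, inhibitor → wire = none
  L6 grasp: idle → wire stays none
  actuator = none
tick 2:
  L0 halt: idle → wire = none
  L1 seek_light: idle → wire stays none
  L2 follow_wall: idle → wire stays none
  L3 phototaxis: active, inhibitor → wire = none
  L4 back_away: active, inhibitor → wire = none
  L5 dock: active, inhibitor → wire = none
  L6 grasp: active, suppressor → wire = (-2, -3)
  actuator = (-2, -3)

-2 -3
none
-2 -3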